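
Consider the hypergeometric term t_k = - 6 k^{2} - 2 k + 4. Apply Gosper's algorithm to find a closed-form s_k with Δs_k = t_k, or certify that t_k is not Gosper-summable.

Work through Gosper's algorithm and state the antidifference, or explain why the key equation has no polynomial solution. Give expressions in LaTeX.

Step 1: r(k) = (k + 3*(k + 1)**2 - 1)/(3*k**2 + k - 2).
So A=1 and B=1, with C=k**2 + k/3 - 2/3.
f must satisfy (1)·f(k+1) − (1)·f(k) = k**2 + k/3 - 2/3.
d = 3 from the (0,0,2) case.
Match coefficients ⇒ f(k) = k*(k - 2)*(k + 1)/3.
Get s_k = R·t_k = 2*k*(-k**2 + k + 2) with R(k) = B(k−1)f(k)/C(k) = k*(k - 2)/(3*k - 2).
s_(k+1) − s_k = -6*k**2 - 2*k + 4 = t_k.

s_k = 2 k \left(- k^{2} + k + 2\right)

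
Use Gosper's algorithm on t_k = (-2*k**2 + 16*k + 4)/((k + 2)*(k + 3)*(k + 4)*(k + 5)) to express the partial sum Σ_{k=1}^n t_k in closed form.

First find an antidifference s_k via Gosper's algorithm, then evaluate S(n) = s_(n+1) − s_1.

Compute t_(k+1)/t_k: get (k + 2)*(8*k - (k + 1)**2 + 10)/((k + 6)*(-k**2 + 8*k + 2)).
So A=k + 2 and B=k + 6, with C=k**2 - 8*k - 2.
f must satisfy (k + 2)·f(k+1) − (k + 5)·f(k) = k**2 - 8*k - 2.
d = 3 from the (1,1,2) case.
Coefficient equations give f(k) = -k*(k**2 + 33*k - 10)/24.
Get s_k = R·t_k = k*(k**2 + 33*k - 10)/(12*(k + 2)*(k + 3)*(k + 4)) with R(k) = B(k−1)f(k)/C(k) = -k*(k + 5)*(k**2 + 33*k - 10)/(24*(k**2 - 8*k - 2)).
Check: Δs_k = 2*(-k**2 + 8*k + 2)/(k**4 + 14*k**3 + 71*k**2 + 154*k + 120). ✓
s_(n+1) = (n**3 + 36*n**2 + 59*n + 24)/(12*(n**3 + 12*n**2 + 47*n + 60)) and s_(1) = 1/30, so S(n) = n*(n**2 + 52*n + 67)/(20*(n**3 + 12*n**2 + 47*n + 60)).

S(n) = n*(n**2 + 52*n + 67)/(20*(n**3 + 12*n**2 + 47*n + 60))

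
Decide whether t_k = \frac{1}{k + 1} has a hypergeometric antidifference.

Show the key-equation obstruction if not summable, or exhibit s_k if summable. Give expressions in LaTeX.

No; the coefficient equations for f are inconsistent.

Ratio r(k) = (k + 1)/(k + 2).
Factor: A=k + 1; B=k + 2; C=1.
f must satisfy (k + 1)·f(k+1) − (k + 1)·f(k) = 1.
Degrees (1,1,0) ⇒ d ≤ 0.
Generic f = c0 gives residual -1; -1 = 0 cannot hold, so t_k is not Gosper-summable.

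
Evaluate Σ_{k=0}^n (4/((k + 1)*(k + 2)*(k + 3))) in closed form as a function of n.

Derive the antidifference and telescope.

t_(k+1)/t_k = (k + 1)/(k + 4).
So A=k + 1 and B=k + 4, with C=1.
Need (k + 1)·f(k+1) − (k + 3)·f(k) = 1.
deg f ≤ 2 (via 1,1,0).
Solving with deg f ≤ 2: f(k) = k*(k + 3)/4.
So s_k = (B(k−1)f/C)·t_k = (k*(k + 3)**2/4)·t_k = k*(k + 3)/((k + 1)*(k + 2)).
Δs = 4/(k**3 + 6*k**2 + 11*k + 6), as required.
Telescope: S(n) = s_(n+1) − s_(0) = (n**2 + 5*n + 4)/(n**2 + 5*n + 6) − (0) = (n**2 + 5*n + 4)/(n**2 + 5*n + 6).

S(n) = (n**2 + 5*n + 4)/(n**2 + 5*n + 6)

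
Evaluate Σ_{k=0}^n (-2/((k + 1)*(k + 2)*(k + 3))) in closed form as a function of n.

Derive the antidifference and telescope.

S(n) = (-n**2 - 5*n - 4)/(2*(n**2 + 5*n + 6))

Compute t_(k+1)/t_k: get (k + 1)/(k + 4).
Gosper form: A/B · C(k+1)/C(k) with A=k + 1, B=k + 4, C=1.
Solve (k + 1)·f(k+1) − (k + 3)·f(k) = 1.
d = 2 from the (1,1,0) case.
Coefficient equations give f(k) = k*(k + 3)/4.
R(k) = B(k−1)·f(k)/C(k) = k*(k + 3)**2/4; s_k = R·t_k = k*(-k - 3)/(2*(k + 1)*(k + 2)).
s_(k+1) − s_k = -2/(k**3 + 6*k**2 + 11*k + 6) = t_k.
Evaluate: s_(n+1) = (-n**2 - 5*n - 4)/(2*(n**2 + 5*n + 6)); subtract s_(0) = 0 ⇒ S(n) = (-n**2 - 5*n - 4)/(2*(n**2 + 5*n + 6)).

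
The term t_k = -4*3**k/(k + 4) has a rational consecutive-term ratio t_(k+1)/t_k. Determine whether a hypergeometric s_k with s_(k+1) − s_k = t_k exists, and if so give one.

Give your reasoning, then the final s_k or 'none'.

t_(k+1)/t_k = 3*(k + 4)/(k + 5).
Take A(k)=3*k + 12, B(k)=k + 5, C(k)=1.
Need (3*k + 12)·f(k+1) − (k + 4)·f(k) = 1.
Bound: deg f ≤ -1.
Bound -1 < 0, so the key equation has no polynomial solution.

none — t_k is not Gosper-summable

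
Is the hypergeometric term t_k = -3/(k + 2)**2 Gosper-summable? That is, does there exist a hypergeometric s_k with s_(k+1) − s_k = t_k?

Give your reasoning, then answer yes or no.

No; the coefficient equations for f are inconsistent.

Step 1: r(k) = (k + 2)**2/(k + 3)**2.
Factor: A=k**2 + 4*k + 4; B=k**2 + 6*k + 9; C=1.
Solve (k**2 + 4*k + 4)·f(k+1) − (k**2 + 4*k + 4)·f(k) = 1.
Bound: deg f ≤ 0.
Put f(k) = c0: A·f(k+1) − B(k−1)·f(k) − C = -1; need -1 = 0 — inconsistent ⇒ no f, not summable.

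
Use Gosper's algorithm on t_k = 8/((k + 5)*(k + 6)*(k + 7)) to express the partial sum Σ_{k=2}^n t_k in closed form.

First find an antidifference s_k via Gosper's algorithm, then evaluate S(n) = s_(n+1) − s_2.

The ratio is (k + 5)/(k + 8).
Gosper form: A/B · C(k+1)/C(k) with A=k + 5, B=k + 8, C=1.
Key eq: (k + 5)·f(k+1) = (k + 7)·f(k) + (1).
Degrees (1,1,0) ⇒ d ≤ 2.
Match coefficients ⇒ f(k) = k*(k + 11)/60.
Then R = B(k−1)f/C = k*(k + 7)*(k + 11)/60, so s_k = R(k)·t_k = 2*k*(k + 11)/(15*(k + 5)*(k + 6)).
s_(k+1) − s_k = 8/(k**3 + 18*k**2 + 107*k + 210) = t_k.
Σ_(k=2)^n t_k = s_(n+1) − s_(2) = (2*(n**2 + 13*n + 12)/(15*(n**2 + 13*n + 42))) − (13/210), i.e. (n**2 + 13*n - 14)/(14*(n**2 + 13*n + 42)).

S(n) = (n**2 + 13*n - 14)/(14*(n**2 + 13*n + 42))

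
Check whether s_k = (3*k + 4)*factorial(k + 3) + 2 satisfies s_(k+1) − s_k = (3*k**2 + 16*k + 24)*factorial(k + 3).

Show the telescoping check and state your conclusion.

valid; difference matches t_k

s_(k+1) = (3*k + 7)*factorial(k + 4) + 2
s_(k+1) − s_k = (3*k**2 + 16*k + 24)*factorial(k + 3)
(s_(k+1) − s_k) − t_k = 0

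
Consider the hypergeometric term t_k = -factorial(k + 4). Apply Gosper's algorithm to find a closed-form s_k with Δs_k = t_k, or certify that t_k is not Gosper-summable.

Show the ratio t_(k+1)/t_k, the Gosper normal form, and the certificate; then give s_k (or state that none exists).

none — t_k is not Gosper-summable

t_(k+1)/t_k = k + 5.
So A=k + 5 and B=1, with C=1.
Need (k + 5)·f(k+1) − (1)·f(k) = 1.
d = -1 from the (1,0,0) case.
Bound -1 < 0, so the key equation has no polynomial solution.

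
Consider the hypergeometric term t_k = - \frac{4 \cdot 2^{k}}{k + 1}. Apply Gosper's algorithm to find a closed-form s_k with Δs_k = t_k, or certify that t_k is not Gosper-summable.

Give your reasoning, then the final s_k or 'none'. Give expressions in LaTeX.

not Gosper-summable; s_k does not exist

Compute t_(k+1)/t_k: get 2*(k + 1)/(k + 2).
A = 2*k + 2, B = k + 2, C = 1.
Key eq: (2*k + 2)·f(k+1) = (k + 1)·f(k) + (1).
d = -1 from the (1,1,0) case.
Bound -1 < 0, so the key equation has no polynomial solution.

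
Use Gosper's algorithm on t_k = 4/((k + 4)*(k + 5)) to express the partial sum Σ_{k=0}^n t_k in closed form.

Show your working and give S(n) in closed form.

Ratio r(k) = (k + 4)/(k + 6).
So A=k + 4 and B=k + 6, with C=1.
Need (k + 4)·f(k+1) − (k + 5)·f(k) = 1.
d = 1 from the (1,1,0) case.
Coefficient equations give f(k) = k/4.
Get s_k = R·t_k = k/(k + 4) with R(k) = B(k−1)f(k)/C(k) = k*(k + 5)/4.
Verify: 4/(k**2 + 9*k + 20) matches t_k.
s_(n+1) = (n + 1)/(n + 5) and s_(0) = 0, so S(n) = (n + 1)/(n + 5).

S(n) = (n + 1)/(n + 5)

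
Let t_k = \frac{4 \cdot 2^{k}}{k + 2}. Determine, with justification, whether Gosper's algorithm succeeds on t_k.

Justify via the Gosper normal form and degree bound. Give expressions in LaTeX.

No. Not Gosper-summable.

Step 1: r(k) = 2*(k + 2)/(k + 3).
A = 2*k + 4, B = k + 3, C = 1.
Set up (2*k + 4)·f(k+1) − (k + 2)·f(k) − (1) = 0.
deg f ≤ -1 (via 1,1,0).
d = -1 < 0 ⇒ no nonzero polynomial f; not summable.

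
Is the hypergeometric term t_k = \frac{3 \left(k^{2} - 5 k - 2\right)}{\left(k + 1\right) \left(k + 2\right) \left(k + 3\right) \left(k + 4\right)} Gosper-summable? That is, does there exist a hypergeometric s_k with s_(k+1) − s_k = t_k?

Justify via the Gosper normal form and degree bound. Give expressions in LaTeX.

Yes. s_k = \frac{k \left(- k^{2} - 15 k - 2\right)}{3 \left(k + 1\right) \left(k + 2\right) \left(k + 3\right)}.

r(k) = (k**3 - 2*k**2 - 9*k - 6)/(k**3 - 27*k - 10) after simplifying.
Normal form (A,B,C) = (k + 1, k + 5, k**2 - 5*k - 2).
f must satisfy (k + 1)·f(k+1) − (k + 4)·f(k) = k**2 - 5*k - 2.
deg f ≤ 3 (via 1,1,2).
Match coefficients ⇒ f(k) = -k*(k**2 + 15*k + 2)/9.
Certificate R = B(k−1)f/C = -k*(k + 4)*(k**2 + 15*k + 2)/(9*(k**2 - 5*k - 2)) gives s_k = k*(-k**2 - 15*k - 2)/(3*(k + 1)*(k + 2)*(k + 3)).
Δs = 3*(k**2 - 5*k - 2)/(k**4 + 10*k**3 + 35*k**2 + 50*k + 24), as required.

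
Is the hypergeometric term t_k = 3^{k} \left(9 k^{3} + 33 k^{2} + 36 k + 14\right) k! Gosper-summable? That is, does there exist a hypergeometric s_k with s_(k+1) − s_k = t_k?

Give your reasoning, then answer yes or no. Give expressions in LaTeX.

t_(k+1)/t_k = 3*(9*k**4 + 69*k**3 + 189*k**2 + 221*k + 92)/(9*k**3 + 33*k**2 + 36*k + 14).
So A=3*k + 3 and B=1, with C=k**3 + 11*k**2/3 + 4*k + 14/9.
Need (3*k + 3)·f(k+1) − (1)·f(k) = k**3 + 11*k**2/3 + 4*k + 14/9.
Bound: deg f ≤ 2.
Solving with deg f ≤ 2: f(k) = (3*k**2 + 3*k - 2)/9.
Certificate R = B(k−1)f/C = (3*k**2 + 3*k - 2)/(9*k**3 + 33*k**2 + 36*k + 14) gives s_k = 3**k*(3*k**2 + 3*k - 2)*factorial(k).
Verify: 3**k*(9*k**3 + 33*k**2 + 36*k + 14)*factorial(k) matches t_k.

Yes. s_k = 3^{k} \left(3 k^{2} + 3 k - 2\right) k!.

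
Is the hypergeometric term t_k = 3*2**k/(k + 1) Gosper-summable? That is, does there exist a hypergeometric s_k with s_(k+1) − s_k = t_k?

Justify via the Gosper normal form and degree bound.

No. Not Gosper-summable.

The ratio is 2*(k + 1)/(k + 2).
So A=2*k + 2 and B=k + 2, with C=1.
Need (2*k + 2)·f(k+1) − (k + 1)·f(k) = 1.
deg f ≤ -1 (via 1,1,0).
d = -1 < 0 ⇒ no nonzero polynomial f; not summable.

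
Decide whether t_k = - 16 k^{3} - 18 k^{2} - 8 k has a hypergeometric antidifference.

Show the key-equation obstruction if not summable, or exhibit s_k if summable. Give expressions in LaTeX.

Step 1: r(k) = (8*k**3 + 33*k**2 + 46*k + 21)/(k*(8*k**2 + 9*k + 4)).
Normal form (A,B,C) = (1, 1, k**3 + 9*k**2/8 + k/2).
f must satisfy (1)·f(k+1) − (1)·f(k) = k**3 + 9*k**2/8 + k/2.
deg f ≤ 4 (via 0,0,3).
A polynomial solution: f(k) = k*(k - 1)*(4*k**2 + 2*k + 1)/16.
R(k) = B(k−1)·f(k)/C(k) = (k - 1)*(4*k**2 + 2*k + 1)/(2*(8*k**2 + 9*k + 4)); s_k = R·t_k = k*(-4*k**3 + 2*k**2 + k + 1).
Verify: 2*k*(-8*k**2 - 9*k - 4) matches t_k.

Yes. s_k = k \left(- 4 k^{3} + 2 k^{2} + k + 1\right).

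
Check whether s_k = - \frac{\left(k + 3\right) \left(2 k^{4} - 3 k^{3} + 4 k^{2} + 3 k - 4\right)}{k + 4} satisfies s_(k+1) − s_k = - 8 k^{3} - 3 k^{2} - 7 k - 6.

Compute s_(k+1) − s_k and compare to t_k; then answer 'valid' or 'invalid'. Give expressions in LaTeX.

Invalid: residual \frac{6 k^{4} + 38 k^{3} + 15 k^{2} + 31 k + 28}{k^{2} + 9 k + 20} ≠ 0.

s_(k+1) = (-2*k**5 - 13*k**4 - 27*k**3 - 38*k**2 - 42*k - 8)/(k + 5)
s_(k+1) − s_k = (-8*k**5 - 69*k**4 - 156*k**3 - 114*k**2 - 163*k - 92)/(k**2 + 9*k + 20)
(s_(k+1) − s_k) − t_k = (6*k**4 + 38*k**3 + 15*k**2 + 31*k + 28)/(k**2 + 9*k + 20)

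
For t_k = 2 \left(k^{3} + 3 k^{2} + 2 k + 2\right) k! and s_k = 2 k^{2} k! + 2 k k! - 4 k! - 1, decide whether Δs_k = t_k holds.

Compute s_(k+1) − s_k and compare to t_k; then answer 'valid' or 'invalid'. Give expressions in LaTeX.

Valid: the claim telescopes to t_k.

s_(k+1) = 2*k**3*factorial(k) + 8*k**2*factorial(k) + 6*k*factorial(k) - 1
s_(k+1) − s_k = 2*(k**3 + 3*k**2 + 2*k + 2)*factorial(k)
(s_(k+1) − s_k) − t_k = 0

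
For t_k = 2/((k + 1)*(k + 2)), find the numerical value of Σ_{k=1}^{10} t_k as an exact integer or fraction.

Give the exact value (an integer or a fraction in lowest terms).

Σ = 5/6

t_(k+1)/t_k = (k + 1)/(k + 3).
A = k + 1, B = k + 3, C = 1.
Set up (k + 1)·f(k+1) − (k + 2)·f(k) − (1) = 0.
Bound: deg f ≤ 1.
Coefficient equations give f(k) = k.
Get s_k = R·t_k = 2*k/(k + 1) with R(k) = B(k−1)f(k)/C(k) = k*(k + 2).
Verify: 2/(k**2 + 3*k + 2) matches t_k.
Telescoping: Σ = s_(11) − s_(1) = 11/6 − (1) = 5/6.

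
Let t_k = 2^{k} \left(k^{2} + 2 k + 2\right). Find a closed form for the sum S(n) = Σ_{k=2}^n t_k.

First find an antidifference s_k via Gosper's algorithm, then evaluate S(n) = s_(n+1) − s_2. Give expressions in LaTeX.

Ratio r(k) = 2*(k**2 + 4*k + 5)/(k**2 + 2*k + 2).
Factor: A=2; B=1; C=k**2 + 2*k + 2.
f must satisfy (2)·f(k+1) − (1)·f(k) = k**2 + 2*k + 2.
Bound: deg f ≤ 2.
Solve for f: f(k) = k**2 - 2*k + 4 (degree 2 ≤ 2).
Get s_k = R·t_k = 2**k*(k**2 - 2*k + 4) with R(k) = B(k−1)f(k)/C(k) = (k**2 - 2*k + 4)/(k**2 + 2*k + 2).
s_(k+1) − s_k = 2**k*(k**2 + 2*k + 2) = t_k.
s_(n+1) = 2**(n + 1)*(n**2 + 3) and s_(2) = 16, so S(n) = 2*2**n*n**2 + 6*2**n - 16.

S(n) = 2 \cdot 2^{n} n^{2} + 6 \cdot 2^{n} - 16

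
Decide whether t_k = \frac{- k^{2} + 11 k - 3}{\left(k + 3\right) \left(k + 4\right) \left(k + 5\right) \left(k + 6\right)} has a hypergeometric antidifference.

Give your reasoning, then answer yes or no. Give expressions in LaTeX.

Yes. s_k = \frac{k \left(k - 2\right)}{\left(k + 3\right) \left(k + 4\right) \left(k + 5\right)}.

The ratio is -(k + 3)*(11*k - (k + 1)**2 + 8)/((k + 7)*(k**2 - 11*k + 3)).
Factor: A=k + 3; B=k + 7; C=k**2 - 11*k + 3.
Key eq: (k + 3)·f(k+1) = (k + 6)·f(k) + (k**2 - 11*k + 3).
d = 3 from the (1,1,2) case.
Solving with deg f ≤ 3: f(k) = -k*(k - 2).
Then R = B(k−1)f/C = -k*(k - 2)*(k + 6)/(k**2 - 11*k + 3), so s_k = R(k)·t_k = k*(k - 2)/((k + 3)*(k + 4)*(k + 5)).
Check: Δs_k = (-k**2 + 11*k - 3)/(k**4 + 18*k**3 + 119*k**2 + 342*k + 360). ✓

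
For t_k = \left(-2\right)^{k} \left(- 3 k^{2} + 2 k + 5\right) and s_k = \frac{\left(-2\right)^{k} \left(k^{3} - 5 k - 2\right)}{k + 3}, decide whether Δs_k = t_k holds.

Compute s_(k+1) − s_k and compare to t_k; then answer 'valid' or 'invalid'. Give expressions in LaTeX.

s_(k+1) = (-2)**(k + 1)*(-5*k + (k + 1)**3 - 7)/(k + 4)
s_(k+1) − s_k = (-2)**k*(-3*k**4 - 16*k**3 - 9*k**2 + 46*k + 44)/(k**2 + 7*k + 12)
(s_(k+1) − s_k) − t_k = (-2)**k*(3*k**3 + 8*k**2 - 13*k - 16)/(k**2 + 7*k + 12)

Invalid: residual \frac{\left(-2\right)^{k} \left(3 k^{3} + 8 k^{2} - 13 k - 16\right)}{k^{2} + 7 k + 12} ≠ 0.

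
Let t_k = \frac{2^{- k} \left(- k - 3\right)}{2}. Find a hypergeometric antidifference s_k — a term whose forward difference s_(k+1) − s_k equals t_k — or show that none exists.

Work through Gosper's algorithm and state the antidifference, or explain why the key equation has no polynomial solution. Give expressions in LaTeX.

s_k = 2^{- k} \left(k + 4\right)

Compute t_(k+1)/t_k: get (k + 4)/(2*(k + 3)).
A = 1/2, B = 1, C = k + 3.
Key eq: (1/2)·f(k+1) = (1)·f(k) + (k + 3).
Bound: deg f ≤ 1.
Solve for f: f(k) = -2*(k + 4) (degree 1 ≤ 1).
Certificate R = B(k−1)f/C = -2*(k + 4)/(k + 3) gives s_k = (k + 4)/2**k.
Δs = (-k - 3)/(2*2**k), as required.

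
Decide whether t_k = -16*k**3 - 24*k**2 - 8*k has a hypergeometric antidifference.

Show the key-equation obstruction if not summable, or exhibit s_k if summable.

The ratio is (2*k**2 + 7*k + 6)/(k*(2*k + 1)).
Normal form (A,B,C) = (1, 1, k**3 + 3*k**2/2 + k/2).
Key eq: (1)·f(k+1) = (1)·f(k) + (k**3 + 3*k**2/2 + k/2).
deg f ≤ 4 (via 0,0,3).
Solve for f: f(k) = k**2*(k - 1)*(k + 1)/4 (degree 4 ≤ 4).
Get s_k = R·t_k = 4*k**2*(1 - k**2) with R(k) = B(k−1)f(k)/C(k) = k*(k - 1)/(2*(2*k + 1)).
s_(k+1) − s_k = 8*k*(-2*k**2 - 3*k - 1) = t_k.

Yes. s_k = 4*k**2*(1 - k**2).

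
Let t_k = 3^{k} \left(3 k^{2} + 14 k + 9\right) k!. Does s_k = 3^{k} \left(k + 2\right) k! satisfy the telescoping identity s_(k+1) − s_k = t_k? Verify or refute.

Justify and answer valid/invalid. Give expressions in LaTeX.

Invalid: residual - 3^{k} \left(3 k + 2\right) k! ≠ 0.

s_(k+1) = 3**(k + 1)*(k + 3)*factorial(k + 1)
s_(k+1) − s_k = 3**k*(3*k**2 + 11*k + 7)*factorial(k)
(s_(k+1) − s_k) − t_k = -3**k*(3*k + 2)*factorial(k)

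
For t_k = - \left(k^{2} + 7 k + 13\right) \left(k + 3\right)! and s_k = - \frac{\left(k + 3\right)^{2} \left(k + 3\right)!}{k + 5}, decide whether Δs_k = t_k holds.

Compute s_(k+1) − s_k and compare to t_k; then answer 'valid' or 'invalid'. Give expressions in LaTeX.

s_(k+1) = -(k + 4)**2*factorial(k + 4)/(k + 6)
s_(k+1) − s_k = -(k**2 + 7*k + 14)*(k**2 + 9*k + 19)*factorial(k + 3)/((k + 5)*(k + 6))
(s_(k+1) − s_k) − t_k = 2*(k**3 + 12*k**2 + 47*k + 62)*factorial(k + 3)/((k + 5)*(k + 6))

Invalid: residual \frac{2 \left(k^{3} + 12 k^{2} + 47 k + 62\right) \left(k + 3\right)!}{\left(k + 5\right) \left(k + 6\right)} ≠ 0.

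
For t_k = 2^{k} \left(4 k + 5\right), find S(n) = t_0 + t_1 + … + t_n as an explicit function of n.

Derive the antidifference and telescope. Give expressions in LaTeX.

S(n) = 2^{n + 1} + 2^{n + 3} n + 3

Ratio r(k) = 2*(4*k + 9)/(4*k + 5).
Normal form (A,B,C) = (2, 1, k + 5/4).
Solve (2)·f(k+1) − (1)·f(k) = k + 5/4.
Degrees (0,0,1) ⇒ d ≤ 1.
A polynomial solution: f(k) = (4*k - 3)/4.
So s_k = (B(k−1)f/C)·t_k = ((4*k - 3)/(4*k + 5))·t_k = 2**k*(4*k - 3).
Check: Δs_k = 2**k*(4*k + 5). ✓
Σ_(k=0)^n t_k = s_(n+1) − s_(0) = (2**(n + 1)*(4*n + 1)) − (-3), i.e. 2**(n + 1) + 2**(n + 3)*n + 3.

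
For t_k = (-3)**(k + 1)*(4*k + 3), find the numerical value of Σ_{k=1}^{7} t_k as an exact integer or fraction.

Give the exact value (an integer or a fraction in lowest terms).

The ratio is 3*(-4*k - 7)/(4*k + 3).
Normal form (A,B,C) = (-3, 1, k + 3/4).
Set up (-3)·f(k+1) − (1)·f(k) − (k + 3/4) = 0.
d = 1 from the (0,0,1) case.
Solving with deg f ≤ 1: f(k) = -k/4.
Certificate R = B(k−1)f/C = -k/(4*k + 3) gives s_k = 3*(-3)**k*k.
Δs = (-3)**(k + 1)*(4*k + 3), as required.
Sum = s_(8) − s_(1); s_(8) = 157464, s_(1) = -9 ⇒ 157473.

Σ = 157473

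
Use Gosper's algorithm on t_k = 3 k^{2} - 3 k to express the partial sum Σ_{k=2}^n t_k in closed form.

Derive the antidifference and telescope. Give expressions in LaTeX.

Step 1: r(k) = (k + 1)/(k - 1).
Take A(k)=1, B(k)=1, C(k)=k**2 - k.
Solve (1)·f(k+1) − (1)·f(k) = k**2 - k.
From deg A=0, deg B=0, deg C=2: d=3.
Match coefficients ⇒ f(k) = k*(k - 2)*(k - 1)/3.
R(k) = B(k−1)·f(k)/C(k) = (k - 2)/3; s_k = R·t_k = k*(k**2 - 3*k + 2).
Verify: 3*k*(k - 1) matches t_k.
Σ_(k=2)^n t_k = s_(n+1) − s_(2) = (n**3 - n) − (0), i.e. n**3 - n.

S(n) = n^{3} - n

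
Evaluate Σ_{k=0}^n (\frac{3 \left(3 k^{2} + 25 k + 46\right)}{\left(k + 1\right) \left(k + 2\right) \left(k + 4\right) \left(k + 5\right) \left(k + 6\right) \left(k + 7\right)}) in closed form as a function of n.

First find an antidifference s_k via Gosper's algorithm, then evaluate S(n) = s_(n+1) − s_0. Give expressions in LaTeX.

S(n) = \frac{n^{3} + 14 n^{2} + 59 n + 46}{8 \left(n^{3} + 14 n^{2} + 59 n + 70\right)}

Ratio r(k) = (k + 1)*(k + 4)*(25*k + 3*(k + 1)**2 + 71)/((k + 3)*(k + 8)*(3*k**2 + 25*k + 46)).
Normal form (A,B,C) = (k + 1, k + 8, k**3 + 34*k**2/3 + 121*k/3 + 46).
f must satisfy (k + 1)·f(k+1) − (k + 7)·f(k) = k**3 + 34*k**2/3 + 121*k/3 + 46.
d = 6 from the (1,1,3) case.
Coefficient equations give f(k) = k*(k + 2)*(k + 3)*(k + 5)*(k**2 + 11*k + 34)/72.
So s_k = (B(k−1)f/C)·t_k = (k*(k + 2)*(k + 5)*(k + 7)*(k**2 + 11*k + 34)/(24*(3*k**2 + 25*k + 46)))·t_k = k*(k**2 + 11*k + 34)/(8*(k**3 + 11*k**2 + 34*k + 24)).
Check: Δs_k = 3*(3*k**2 + 25*k + 46)/(k**6 + 25*k**5 + 247*k**4 + 1219*k**3 + 3112*k**2 + 3796*k + 1680). ✓
Σ_(k=0)^n t_k = s_(n+1) − s_(0) = ((n**3 + 14*n**2 + 59*n + 46)/(8*(n**3 + 14*n**2 + 59*n + 70))) − (0), i.e. (n**3 + 14*n**2 + 59*n + 46)/(8*(n**3 + 14*n**2 + 59*n + 70)).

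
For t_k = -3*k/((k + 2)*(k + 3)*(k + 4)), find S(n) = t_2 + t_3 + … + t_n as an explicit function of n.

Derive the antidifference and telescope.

S(n) = 3*(-3*n**2 - n + 4)/(20*(n**2 + 7*n + 12))

t_(k+1)/t_k = (k + 1)*(k + 2)/(k*(k + 5)).
Factor: A=k + 2; B=k + 5; C=k.
Key eq: (k + 2)·f(k+1) = (k + 4)·f(k) + (k).
Degrees (1,1,1) ⇒ d ≤ 2.
Solving with deg f ≤ 2: f(k) = k*(k - 1)/6.
R(k) = B(k−1)·f(k)/C(k) = (k - 1)*(k + 4)/6; s_k = R·t_k = k*(1 - k)/(2*(k + 2)*(k + 3)).
Δs = -3*k/(k**3 + 9*k**2 + 26*k + 24), as required.
Telescope: S(n) = s_(n+1) − s_(2) = n*(-n - 1)/(2*(n**2 + 7*n + 12)) − (-1/20) = 3*(-3*n**2 - n + 4)/(20*(n**2 + 7*n + 12)).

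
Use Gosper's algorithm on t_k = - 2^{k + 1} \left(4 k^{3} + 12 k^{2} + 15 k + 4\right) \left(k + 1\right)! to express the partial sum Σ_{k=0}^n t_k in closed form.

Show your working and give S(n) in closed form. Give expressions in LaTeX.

t_(k+1)/t_k = 2*(4*k**4 + 32*k**3 + 99*k**2 + 137*k + 70)/(4*k**3 + 12*k**2 + 15*k + 4).
So A=2*k + 4 and B=1, with C=k**3 + 3*k**2 + 15*k/4 + 1.
Key eq: (2*k + 4)·f(k+1) = (1)·f(k) + (k**3 + 3*k**2 + 15*k/4 + 1).
From deg A=1, deg B=0, deg C=3: d=2.
A polynomial solution: f(k) = k*(2*k - 1)/4.
Certificate R = B(k−1)f/C = k*(2*k - 1)/(4*k**3 + 12*k**2 + 15*k + 4) gives s_k = -2**(k + 1)*k*(2*k - 1)*factorial(k + 1).
Check: Δs_k = -2**(k + 1)*(4*k**3 + 12*k**2 + 15*k + 4)*factorial(k + 1). ✓
Evaluate: s_(n+1) = -2**(n + 2)*(n + 1)*(2*n + 1)*factorial(n + 2); subtract s_(0) = 0 ⇒ S(n) = -2**(n + 2)*(n + 1)*(2*n + 1)*factorial(n + 2).

S(n) = - 2^{n + 2} \left(n + 1\right) \left(2 n + 1\right) \left(n + 2\right)!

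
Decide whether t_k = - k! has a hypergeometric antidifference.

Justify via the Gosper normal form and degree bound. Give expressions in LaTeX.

No. Not Gosper-summable.

Compute t_(k+1)/t_k: get k + 1.
Normal form (A,B,C) = (k + 1, 1, 1).
Set up (k + 1)·f(k+1) − (1)·f(k) − (1) = 0.
Bound: deg f ≤ -1.
Negative degree bound (-1): no f exists, t_k not Gosper-summable.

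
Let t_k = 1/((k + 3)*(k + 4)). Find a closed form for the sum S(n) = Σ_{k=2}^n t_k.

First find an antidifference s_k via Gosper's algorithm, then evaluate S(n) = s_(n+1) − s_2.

S(n) = (n - 1)/(5*(n + 4))

t_(k+1)/t_k = (k + 3)/(k + 5).
A = k + 3, B = k + 5, C = 1.
Solve (k + 3)·f(k+1) − (k + 4)·f(k) = 1.
d = 1 from the (1,1,0) case.
A polynomial solution: f(k) = k/3.
Get s_k = R·t_k = k/(3*(k + 3)) with R(k) = B(k−1)f(k)/C(k) = k*(k + 4)/3.
s_(k+1) − s_k = 1/(k**2 + 7*k + 12) = t_k.
Evaluate: s_(n+1) = (n + 1)/(3*(n + 4)); subtract s_(2) = 2/15 ⇒ S(n) = (n - 1)/(5*(n + 4)).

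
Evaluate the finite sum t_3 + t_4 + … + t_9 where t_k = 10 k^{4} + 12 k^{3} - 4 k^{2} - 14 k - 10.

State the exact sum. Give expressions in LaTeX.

Σ = 175574

r(k) = (5*k**4 + 26*k**3 + 46*k**2 + 27*k - 3)/(5*k**4 + 6*k**3 - 2*k**2 - 7*k - 5) after simplifying.
Factor: A=1; B=1; C=k**4 + 6*k**3/5 - 2*k**2/5 - 7*k/5 - 1.
Set up (1)·f(k+1) − (1)·f(k) − (k**4 + 6*k**3/5 - 2*k**2/5 - 7*k/5 - 1) = 0.
Degrees (0,0,4) ⇒ d ≤ 5.
Solve for f: f(k) = k*(k**4 - k**3 - 2*k**2 - k - 2)/5 (degree 5 ≤ 5).
Certificate R = B(k−1)f/C = k*(k**4 - k**3 - 2*k**2 - k - 2)/(5*k**4 + 6*k**3 - 2*k**2 - 7*k - 5) gives s_k = 2*k*(k**4 - k**3 - 2*k**2 - k - 2).
Check: Δs_k = 10*k**4 + 12*k**3 - 4*k**2 - 14*k - 10. ✓
Evaluate s at k=10 and k=3: 175760 and 186; difference 175574.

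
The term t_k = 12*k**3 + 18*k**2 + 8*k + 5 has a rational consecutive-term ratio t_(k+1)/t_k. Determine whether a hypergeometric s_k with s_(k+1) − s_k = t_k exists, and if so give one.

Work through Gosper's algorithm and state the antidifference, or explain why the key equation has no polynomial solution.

s_k = k*(3*k**3 - 2*k + 4)

The ratio is (12*k**3 + 54*k**2 + 80*k + 43)/(12*k**3 + 18*k**2 + 8*k + 5).
Gosper form: A/B · C(k+1)/C(k) with A=1, B=1, C=k**3 + 3*k**2/2 + 2*k/3 + 5/12.
Solve (1)·f(k+1) − (1)·f(k) = k**3 + 3*k**2/2 + 2*k/3 + 5/12.
d = 4 from the (0,0,3) case.
Solve for f: f(k) = k*(3*k**3 - 2*k + 4)/12 (degree 4 ≤ 4).
So s_k = (B(k−1)f/C)·t_k = (k*(3*k**3 - 2*k + 4)/(12*k**3 + 18*k**2 + 8*k + 5))·t_k = k*(3*k**3 - 2*k + 4).
Verify: 12*k**3 + 18*k**2 + 8*k + 5 matches t_k.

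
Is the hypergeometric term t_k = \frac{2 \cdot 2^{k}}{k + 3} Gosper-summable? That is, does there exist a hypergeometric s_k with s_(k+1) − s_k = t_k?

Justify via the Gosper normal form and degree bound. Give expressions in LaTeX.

Ratio r(k) = 2*(k + 3)/(k + 4).
Normal form (A,B,C) = (2*k + 6, k + 4, 1).
Key eq: (2*k + 6)·f(k+1) = (k + 3)·f(k) + (1).
deg f ≤ -1 (via 1,1,0).
d = -1 < 0 ⇒ no nonzero polynomial f; not summable.

No. Not Gosper-summable.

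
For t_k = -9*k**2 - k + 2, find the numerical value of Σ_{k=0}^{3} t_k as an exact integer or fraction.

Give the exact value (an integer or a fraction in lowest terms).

t_(k+1)/t_k = (k + 9*(k + 1)**2 - 1)/(9*k**2 + k - 2).
A = 1, B = 1, C = k**2 + k/9 - 2/9.
Set up (1)·f(k+1) − (1)·f(k) − (k**2 + k/9 - 2/9) = 0.
Degrees (0,0,2) ⇒ d ≤ 3.
Solve for f: f(k) = k*(3*k**2 - 4*k - 1)/9 (degree 3 ≤ 3).
Then R = B(k−1)f/C = k*(3*k**2 - 4*k - 1)/(9*k**2 + k - 2), so s_k = R(k)·t_k = k*(-3*k**2 + 4*k + 1).
Verify: -9*k**2 - k + 2 matches t_k.
Evaluate s at k=4 and k=0: -124 and 0; difference -124.

Σ = -124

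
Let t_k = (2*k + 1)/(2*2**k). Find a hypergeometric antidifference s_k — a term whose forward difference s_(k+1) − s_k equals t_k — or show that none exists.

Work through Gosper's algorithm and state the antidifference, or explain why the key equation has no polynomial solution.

Step 1: r(k) = (2*k + 3)/(2*(2*k + 1)).
A = 1/2, B = 1, C = k + 1/2.
f must satisfy (1/2)·f(k+1) − (1)·f(k) = k + 1/2.
Degrees (0,0,1) ⇒ d ≤ 1.
A polynomial solution: f(k) = -2*k - 3.
R(k) = B(k−1)·f(k)/C(k) = -2*(2*k + 3)/(2*k + 1); s_k = R·t_k = (-2*k - 3)/2**k.
Verify: (2*k + 1)/(2*2**k) matches t_k.

s_k = (-2*k - 3)/2**k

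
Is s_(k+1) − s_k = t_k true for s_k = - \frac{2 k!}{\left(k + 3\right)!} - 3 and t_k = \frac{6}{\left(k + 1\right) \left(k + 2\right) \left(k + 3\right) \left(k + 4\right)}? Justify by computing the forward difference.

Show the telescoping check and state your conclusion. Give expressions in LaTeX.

Valid: the claim telescopes to t_k.

s_(k+1) = -2*factorial(k + 1)/factorial(k + 4) - 3
s_(k+1) − s_k = 6/((k + 1)*(k + 2)*(k + 3)*(k + 4))
(s_(k+1) − s_k) − t_k = 0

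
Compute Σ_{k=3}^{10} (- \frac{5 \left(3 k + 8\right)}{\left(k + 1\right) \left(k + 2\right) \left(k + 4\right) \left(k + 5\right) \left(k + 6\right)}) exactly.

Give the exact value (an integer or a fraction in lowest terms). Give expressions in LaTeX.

r(k) = (k + 1)*(k + 4)*(3*k + 11)/((k + 3)*(k + 7)*(3*k + 8)) after simplifying.
So A=k + 1 and B=k + 7, with C=k**2 + 17*k/3 + 8.
Need (k + 1)·f(k+1) − (k + 6)·f(k) = k**2 + 17*k/3 + 8.
deg f ≤ 5 (via 1,1,2).
Match coefficients ⇒ f(k) = k*(k + 2)*(k + 3)*(k**2 + 10*k + 29)/60.
Then R = B(k−1)f/C = k*(k + 2)*(k + 6)*(k**2 + 10*k + 29)/(20*(3*k + 8)), so s_k = R(k)·t_k = k*(-k**2 - 10*k - 29)/(4*(k**3 + 10*k**2 + 29*k + 20)).
Δs = 5*(-3*k - 8)/(k**5 + 18*k**4 + 121*k**3 + 372*k**2 + 508*k + 240), as required.
Σ_(k=3)^(10) t_k = s_(11) − s_(3) = -143/576 − (-51/224) = -83/4032.

Σ = -83/4032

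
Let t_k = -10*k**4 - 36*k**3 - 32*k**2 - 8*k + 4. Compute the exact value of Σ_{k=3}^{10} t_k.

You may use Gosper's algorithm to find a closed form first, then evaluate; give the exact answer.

Σ = -374280

Step 1: r(k) = (5*k**4 + 38*k**3 + 100*k**2 + 110*k + 41)/(5*k**4 + 18*k**3 + 16*k**2 + 4*k - 2).
Gosper form: A/B · C(k+1)/C(k) with A=1, B=1, C=k**4 + 18*k**3/5 + 16*k**2/5 + 4*k/5 - 2/5.
Need (1)·f(k+1) − (1)·f(k) = k**4 + 18*k**3/5 + 16*k**2/5 + 4*k/5 - 2/5.
Degrees (0,0,4) ⇒ d ≤ 5.
A polynomial solution: f(k) = k*(2*k**4 + 4*k**3 - 4*k**2 - 3*k - 3)/10.
Then R = B(k−1)f/C = k*(2*k**4 + 4*k**3 - 4*k**2 - 3*k - 3)/(2*(5*k**4 + 18*k**3 + 16*k**2 + 4*k - 2)), so s_k = R(k)·t_k = k*(-2*k**4 - 4*k**3 + 4*k**2 + 3*k + 3).
Δs = -10*k**4 - 36*k**3 - 32*k**2 - 8*k + 4, as required.
Σ_(k=3)^(10) t_k = s_(11) − s_(3) = -374946 − (-666) = -374280.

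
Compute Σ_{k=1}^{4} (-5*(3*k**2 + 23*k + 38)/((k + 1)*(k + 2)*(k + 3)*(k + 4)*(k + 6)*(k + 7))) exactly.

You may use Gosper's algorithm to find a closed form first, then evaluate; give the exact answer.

Σ = -295/3696

Compute t_(k+1)/t_k: get (k + 1)*(k + 6)*(23*k + 3*(k + 1)**2 + 61)/((k + 5)*(k + 8)*(3*k**2 + 23*k + 38)).
Factor: A=k + 1; B=k + 8; C=k**3 + 38*k**2/3 + 51*k + 190/3.
Solve (k + 1)·f(k+1) − (k + 7)·f(k) = k**3 + 38*k**2/3 + 51*k + 190/3.
Bound: deg f ≤ 6.
A polynomial solution: f(k) = k*(k + 2)*(k + 4)*(k + 5)*(k**2 + 10*k + 27)/54.
So s_k = (B(k−1)f/C)·t_k = (k*(k + 2)*(k + 4)*(k + 7)*(k**2 + 10*k + 27)/(18*(3*k**2 + 23*k + 38)))·t_k = 5*k*(-k**2 - 10*k - 27)/(18*(k**3 + 10*k**2 + 27*k + 18)).
Check: Δs_k = 5*(-3*k**2 - 23*k - 38)/(k**6 + 23*k**5 + 207*k**4 + 925*k**3 + 2144*k**2 + 2412*k + 1008). ✓
Σ_(k=1)^(4) t_k = s_(5) − s_(1) = -425/1584 − (-95/504) = -295/3696.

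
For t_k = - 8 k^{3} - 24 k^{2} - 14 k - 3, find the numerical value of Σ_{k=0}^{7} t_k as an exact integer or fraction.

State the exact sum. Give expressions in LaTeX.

Compute t_(k+1)/t_k: get (8*k**3 + 48*k**2 + 86*k + 49)/(8*k**3 + 24*k**2 + 14*k + 3).
Take A(k)=1, B(k)=1, C(k)=k**3 + 3*k**2 + 7*k/4 + 3/8.
Key eq: (1)·f(k+1) = (1)·f(k) + (k**3 + 3*k**2 + 7*k/4 + 3/8).
From deg A=0, deg B=0, deg C=3: d=4.
Solve for f: f(k) = k**2*(2*k**2 + 4*k - 3)/8 (degree 4 ≤ 4).
Get s_k = R·t_k = k**2*(-2*k**2 - 4*k + 3) with R(k) = B(k−1)f(k)/C(k) = k**2*(2*k**2 + 4*k - 3)/(8*k**3 + 24*k**2 + 14*k + 3).
Verify: -8*k**3 - 24*k**2 - 14*k - 3 matches t_k.
Telescoping: Σ = s_(8) − s_(0) = -10048 − (0) = -10048.

Σ = -10048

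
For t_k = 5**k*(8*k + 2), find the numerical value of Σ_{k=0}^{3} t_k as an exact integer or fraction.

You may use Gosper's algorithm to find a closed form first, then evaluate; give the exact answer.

The ratio is 5*(4*k + 5)/(4*k + 1).
A = 5, B = 1, C = k + 1/4.
Solve (5)·f(k+1) − (1)·f(k) = k + 1/4.
From deg A=0, deg B=0, deg C=1: d=1.
Match coefficients ⇒ f(k) = (k - 1)/4.
R(k) = B(k−1)·f(k)/C(k) = (k - 1)/(4*k + 1); s_k = R·t_k = 2*5**k*(k - 1).
Verify: 5**k*(8*k + 2) matches t_k.
Telescoping: Σ = s_(4) − s_(0) = 3750 − (-2) = 3752.

Σ = 3752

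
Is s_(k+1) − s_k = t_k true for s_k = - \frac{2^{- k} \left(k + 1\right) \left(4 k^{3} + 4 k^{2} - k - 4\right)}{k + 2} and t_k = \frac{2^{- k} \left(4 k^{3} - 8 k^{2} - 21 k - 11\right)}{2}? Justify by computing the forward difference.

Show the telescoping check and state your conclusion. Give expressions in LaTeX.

Invalid: residual \frac{2^{- k} \left(- 4 k^{4} - 8 k^{3} + 29 k^{2} + 55 k + 30\right)}{2 \left(k^{2} + 5 k + 6\right)} ≠ 0.

s_(k+1) = (k + 2)*(k - 4*(k + 1)**3 - 4*(k + 1)**2 + 5)/(2*2**k*(k + 3))
s_(k+1) − s_k = (4*k**5 + 8*k**4 - 45*k**3 - 135*k**2 - 126*k - 36)/(2*2**k*(k**2 + 5*k + 6))
(s_(k+1) − s_k) − t_k = (-4*k**4 - 8*k**3 + 29*k**2 + 55*k + 30)/(2*2**k*(k**2 + 5*k + 6))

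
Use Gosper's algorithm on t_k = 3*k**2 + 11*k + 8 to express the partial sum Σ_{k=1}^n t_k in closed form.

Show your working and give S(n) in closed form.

S(n) = n*(n**2 + 7*n + 14)

r(k) = (3*k**2 + 17*k + 22)/(3*k**2 + 11*k + 8) after simplifying.
Gosper form: A/B · C(k+1)/C(k) with A=1, B=1, C=k**2 + 11*k/3 + 8/3.
f must satisfy (1)·f(k+1) − (1)·f(k) = k**2 + 11*k/3 + 8/3.
Degrees (0,0,2) ⇒ d ≤ 3.
Match coefficients ⇒ f(k) = k*(k + 1)*(k + 3)/3.
Get s_k = R·t_k = k*(k**2 + 4*k + 3) with R(k) = B(k−1)f(k)/C(k) = k*(k + 3)/(3*k + 8).
s_(k+1) − s_k = 3*k**2 + 11*k + 8 = t_k.
Evaluate: s_(n+1) = n**3 + 7*n**2 + 14*n + 8; subtract s_(1) = 8 ⇒ S(n) = n*(n**2 + 7*n + 14).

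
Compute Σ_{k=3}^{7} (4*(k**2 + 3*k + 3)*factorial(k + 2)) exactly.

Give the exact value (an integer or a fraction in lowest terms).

Σ = 116120160

Ratio r(k) = (k + 3)*(3*k + (k + 1)**2 + 6)/(k**2 + 3*k + 3).
Take A(k)=k + 3, B(k)=1, C(k)=k**2 + 3*k + 3.
Solve (k + 3)·f(k+1) − (1)·f(k) = k**2 + 3*k + 3.
Bound: deg f ≤ 1.
Solve for f: f(k) = k (degree 1 ≤ 1).
R(k) = B(k−1)·f(k)/C(k) = k/(k**2 + 3*k + 3); s_k = R·t_k = 4*k*factorial(k + 2).
Check: Δs_k = 4*(k**2 + 3*k + 3)*factorial(k + 2). ✓
Σ_(k=3)^(7) t_k = s_(8) − s_(3) = 116121600 − (1440) = 116120160.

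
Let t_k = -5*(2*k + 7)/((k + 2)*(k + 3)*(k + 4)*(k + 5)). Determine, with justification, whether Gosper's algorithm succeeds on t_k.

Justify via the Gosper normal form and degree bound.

Yes. s_k = 5*k*(-k - 6)/(8*(k**2 + 6*k + 8)).

Ratio r(k) = (k + 2)*(2*k + 9)/((k + 6)*(2*k + 7)).
A = k + 2, B = k + 6, C = k + 7/2.
Key eq: (k + 2)·f(k+1) = (k + 5)·f(k) + (k + 7/2).
Bound: deg f ≤ 3.
Coefficient equations give f(k) = k*(k + 3)*(k + 6)/16.
R(k) = B(k−1)·f(k)/C(k) = k*(k + 3)*(k + 5)*(k + 6)/(8*(2*k + 7)); s_k = R·t_k = 5*k*(-k - 6)/(8*(k**2 + 6*k + 8)).
s_(k+1) − s_k = 5*(-2*k - 7)/(k**4 + 14*k**3 + 71*k**2 + 154*k + 120) = t_k.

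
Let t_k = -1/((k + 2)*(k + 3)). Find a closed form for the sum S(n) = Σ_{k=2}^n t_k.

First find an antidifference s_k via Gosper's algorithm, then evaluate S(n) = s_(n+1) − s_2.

S(n) = (1 - n)/(4*(n + 3))

t_(k+1)/t_k = (k + 2)/(k + 4).
Take A(k)=k + 2, B(k)=k + 4, C(k)=1.
Need (k + 2)·f(k+1) − (k + 3)·f(k) = 1.
d = 1 from the (1,1,0) case.
Solve for f: f(k) = k/2 (degree 1 ≤ 1).
Certificate R = B(k−1)f/C = k*(k + 3)/2 gives s_k = -k/(2*k + 4).
Verify: -1/(k**2 + 5*k + 6) matches t_k.
Evaluate: s_(n+1) = (-n - 1)/(2*(n + 3)); subtract s_(2) = -1/4 ⇒ S(n) = (1 - n)/(4*(n + 3)).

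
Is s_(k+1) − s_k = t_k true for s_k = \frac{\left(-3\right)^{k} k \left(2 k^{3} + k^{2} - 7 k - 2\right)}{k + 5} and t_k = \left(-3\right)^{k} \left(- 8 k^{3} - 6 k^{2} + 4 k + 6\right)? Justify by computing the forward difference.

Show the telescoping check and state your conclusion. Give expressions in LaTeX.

s_(k+1) = 3*(-3)**k*(k + 1)*(7*k - 2*(k + 1)**3 - (k + 1)**2 + 9)/(k + 6)
s_(k+1) − s_k = (-3)**k*(-8*k**5 - 70*k**4 - 158*k**3 - 61*k**2 + 105*k + 90)/(k**2 + 11*k + 30)
(s_(k+1) − s_k) − t_k = (-3)**(k + 1)*(-8*k**4 - 48*k**3 - 23*k**2 + 27*k + 30)/(k**2 + 11*k + 30)

Invalid: residual \frac{\left(-3\right)^{k + 1} \left(- 8 k^{4} - 48 k^{3} - 23 k^{2} + 27 k + 30\right)}{k^{2} + 11 k + 30} ≠ 0.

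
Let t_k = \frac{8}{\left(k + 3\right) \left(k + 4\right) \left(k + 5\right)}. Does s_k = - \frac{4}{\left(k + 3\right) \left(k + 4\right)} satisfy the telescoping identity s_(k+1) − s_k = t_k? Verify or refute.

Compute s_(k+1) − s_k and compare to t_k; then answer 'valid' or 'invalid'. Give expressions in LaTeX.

s_(k+1) = -4/((k + 4)*(k + 5))
s_(k+1) − s_k = 8/(k**3 + 12*k**2 + 47*k + 60)
(s_(k+1) − s_k) − t_k = 0

Valid: the claim telescopes to t_k.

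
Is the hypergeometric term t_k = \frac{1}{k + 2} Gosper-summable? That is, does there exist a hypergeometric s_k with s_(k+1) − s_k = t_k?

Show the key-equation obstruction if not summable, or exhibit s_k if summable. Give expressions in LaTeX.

No; the coefficient equations for f are inconsistent.

r(k) = (k + 2)/(k + 3) after simplifying.
Normal form (A,B,C) = (k + 2, k + 3, 1).
Need (k + 2)·f(k+1) − (k + 2)·f(k) = 1.
deg f ≤ 0 (via 1,1,0).
Write f(k) = c0. Then LHS − RHS = -1, requiring -1 = 0: contradictory. No certificate.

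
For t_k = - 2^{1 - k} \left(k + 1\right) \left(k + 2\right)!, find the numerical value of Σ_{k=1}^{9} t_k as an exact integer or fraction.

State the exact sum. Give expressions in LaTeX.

Σ = -1871088

Compute t_(k+1)/t_k: get (k + 2)*(k + 3)/(2*(k + 1)).
Normal form (A,B,C) = (k/2 + 3/2, 1, k + 1).
Key eq: (k/2 + 3/2)·f(k+1) = (1)·f(k) + (k + 1).
From deg A=1, deg B=0, deg C=1: d=0.
Solve for f: f(k) = 2 (degree 0 ≤ 0).
R(k) = B(k−1)·f(k)/C(k) = 2/(k + 1); s_k = R·t_k = -2**(2 - k)*factorial(k + 2).
Check: Δs_k = -2**(1 - k)*(k + 1)*factorial(k + 2). ✓
Telescoping: Σ = s_(10) − s_(1) = -1871100 − (-12) = -1871088.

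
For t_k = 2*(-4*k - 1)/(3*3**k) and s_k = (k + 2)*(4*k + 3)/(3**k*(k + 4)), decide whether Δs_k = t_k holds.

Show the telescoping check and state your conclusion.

s_(k+1) = (k + 3)*(4*k + 7)/(3*3**k*(k + 5))
s_(k+1) − s_k = 2*(-4*k**3 - 29*k**2 - 43*k - 3)/(3*3**k*(k**2 + 9*k + 20))
(s_(k+1) − s_k) − t_k = 2*(8*k**2 + 46*k + 17)/(3*3**k*(k**2 + 9*k + 20))

Invalid: residual 2*(8*k**2 + 46*k + 17)/(3*3**k*(k**2 + 9*k + 20)) ≠ 0.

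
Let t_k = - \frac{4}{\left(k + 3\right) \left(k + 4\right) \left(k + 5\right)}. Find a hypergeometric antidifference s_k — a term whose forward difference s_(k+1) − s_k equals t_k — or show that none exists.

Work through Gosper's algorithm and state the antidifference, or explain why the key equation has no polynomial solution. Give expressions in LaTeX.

s_k = \frac{k \left(- k - 7\right)}{6 \left(k + 3\right) \left(k + 4\right)}

Step 1: r(k) = (k + 3)/(k + 6).
Normal form (A,B,C) = (k + 3, k + 6, 1).
Set up (k + 3)·f(k+1) − (k + 5)·f(k) − (1) = 0.
deg f ≤ 2 (via 1,1,0).
Coefficient equations give f(k) = k*(k + 7)/24.
Certificate R = B(k−1)f/C = k*(k + 5)*(k + 7)/24 gives s_k = k*(-k - 7)/(6*(k + 3)*(k + 4)).
Δs = -4/(k**3 + 12*k**2 + 47*k + 60), as required.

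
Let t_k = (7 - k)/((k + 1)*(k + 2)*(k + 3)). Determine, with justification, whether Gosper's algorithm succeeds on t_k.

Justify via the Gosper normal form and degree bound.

Yes. s_k = k*(3*k + 11)/(2*(k + 1)*(k + 2)).

Ratio r(k) = (k - 6)*(k + 1)/((k - 7)*(k + 4)).
So A=k + 1 and B=k + 4, with C=k - 7.
Set up (k + 1)·f(k+1) − (k + 3)·f(k) − (k - 7) = 0.
From deg A=1, deg B=1, deg C=1: d=2.
Coefficient equations give f(k) = -k*(3*k + 11)/2.
Get s_k = R·t_k = k*(3*k + 11)/(2*(k + 1)*(k + 2)) with R(k) = B(k−1)f(k)/C(k) = -k*(k + 3)*(3*k + 11)/(2*(k - 7)).
Δs = (7 - k)/(k**3 + 6*k**2 + 11*k + 6), as required.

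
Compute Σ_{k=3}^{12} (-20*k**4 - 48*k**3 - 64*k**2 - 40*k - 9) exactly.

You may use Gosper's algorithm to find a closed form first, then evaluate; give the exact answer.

Σ = -1549830

Step 1: r(k) = (20*k**4 + 128*k**3 + 328*k**2 + 392*k + 181)/(20*k**4 + 48*k**3 + 64*k**2 + 40*k + 9).
Normal form (A,B,C) = (1, 1, k**4 + 12*k**3/5 + 16*k**2/5 + 2*k + 9/20).
f must satisfy (1)·f(k+1) − (1)·f(k) = k**4 + 12*k**3/5 + 16*k**2/5 + 2*k + 9/20.
d = 5 from the (0,0,4) case.
Solving with deg f ≤ 5: f(k) = k*(2*k + 1)*(2*k**3 + 2*k - 1)/20.
Then R = B(k−1)f/C = k*(2*k + 1)*(2*k**3 + 2*k - 1)/(20*k**4 + 48*k**3 + 64*k**2 + 40*k + 9), so s_k = R(k)·t_k = -4*k**5 - 2*k**4 - 4*k**3 + k.
s_(k+1) − s_k = -20*k**4 - 48*k**3 - 64*k**2 - 40*k - 9 = t_k.
Sum = s_(13) − s_(3); s_(13) = -1551069, s_(3) = -1239 ⇒ -1549830.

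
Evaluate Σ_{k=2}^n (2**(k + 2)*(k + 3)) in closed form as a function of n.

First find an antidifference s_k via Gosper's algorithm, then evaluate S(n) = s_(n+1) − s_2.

Step 1: r(k) = 2*(k + 4)/(k + 3).
Gosper form: A/B · C(k+1)/C(k) with A=2, B=1, C=k + 3.
f must satisfy (2)·f(k+1) − (1)·f(k) = k + 3.
From deg A=0, deg B=0, deg C=1: d=1.
Solve for f: f(k) = k + 1 (degree 1 ≤ 1).
Then R = B(k−1)f/C = (k + 1)/(k + 3), so s_k = R(k)·t_k = 2**(k + 2)*(k + 1).
s_(k+1) − s_k = 2**(k + 2)*(k + 3) = t_k.
s_(n+1) = 2**(n + 3)*(n + 2) and s_(2) = 48, so S(n) = 8*2**n*n + 16*2**n - 48.

S(n) = 8*2**n*n + 16*2**n - 48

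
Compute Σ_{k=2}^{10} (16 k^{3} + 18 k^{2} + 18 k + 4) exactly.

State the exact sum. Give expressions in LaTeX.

Ratio r(k) = (8*k**3 + 33*k**2 + 51*k + 28)/(8*k**3 + 9*k**2 + 9*k + 2).
Normal form (A,B,C) = (1, 1, k**3 + 9*k**2/8 + 9*k/8 + 1/4).
Key eq: (1)·f(k+1) = (1)·f(k) + (k**3 + 9*k**2/8 + 9*k/8 + 1/4).
Bound: deg f ≤ 4.
Match coefficients ⇒ f(k) = k*(2*k - 1)*(k**2 + 1)/8.
Get s_k = R·t_k = 2*k*(2*k**3 - k**2 + 2*k - 1) with R(k) = B(k−1)f(k)/C(k) = k*(2*k - 1)*(k**2 + 1)/(8*k**3 + 9*k**2 + 9*k + 2).
s_(k+1) − s_k = 16*k**3 + 18*k**2 + 18*k + 4 = t_k.
Sum = s_(11) − s_(2); s_(11) = 56364, s_(2) = 60 ⇒ 56304.

Σ = 56304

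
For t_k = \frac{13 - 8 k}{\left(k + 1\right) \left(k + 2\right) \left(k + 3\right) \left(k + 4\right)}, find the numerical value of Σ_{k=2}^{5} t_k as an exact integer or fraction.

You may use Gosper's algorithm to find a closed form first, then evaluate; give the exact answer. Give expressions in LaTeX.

Σ = -1/24

Compute t_(k+1)/t_k: get (k + 1)*(8*k - 5)/((k + 5)*(8*k - 13)).
Factor: A=k + 1; B=k + 5; C=k - 13/8.
Key eq: (k + 1)·f(k+1) = (k + 4)·f(k) + (k - 13/8).
From deg A=1, deg B=1, deg C=1: d=3.
Solve for f: f(k) = -k*(k**2 + 6*k + 19)/16 (degree 3 ≤ 3).
Certificate R = B(k−1)f/C = -k*(k + 4)*(k**2 + 6*k + 19)/(2*(8*k - 13)) gives s_k = k*(k**2 + 6*k + 19)/(2*(k + 1)*(k + 2)*(k + 3)).
Check: Δs_k = (13 - 8*k)/(k**4 + 10*k**3 + 35*k**2 + 50*k + 24). ✓
Σ_(k=2)^(5) t_k = s_(6) − s_(2) = 13/24 − (7/12) = -1/24.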